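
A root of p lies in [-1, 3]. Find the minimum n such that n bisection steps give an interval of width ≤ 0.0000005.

23

Width after n steps is 4/2^n. Need 2^n ≥ 4/0.0000005 = 8000000.
2^22 = 4194304 < 8000000 ≤ 2^23 = 8388608, so n = 23.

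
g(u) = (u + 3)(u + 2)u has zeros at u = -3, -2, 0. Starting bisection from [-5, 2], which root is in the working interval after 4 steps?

0

g(-1.5) = -1.125 < 0, so the root lies in [-1.5, 2]
g(0.25) = 1.828125 > 0, so the root lies in [-1.5, 0.25]
g(-0.625) = -2.041016 < 0, so the root lies in [-0.625, 0.25]
g(-0.1875) = -0.9558 < 0, so the root lies in [-0.1875, 0.25]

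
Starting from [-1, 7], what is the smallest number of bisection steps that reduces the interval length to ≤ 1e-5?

20

Width after n steps is 8/2^n. Need 2^n ≥ 8/1e-5 = 800000.
2^19 = 524288 < 800000 ≤ 2^20 = 1048576, so n = 20.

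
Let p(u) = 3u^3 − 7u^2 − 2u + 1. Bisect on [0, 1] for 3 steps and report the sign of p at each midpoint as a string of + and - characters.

p(0.5) = -1.375 < 0, so the root lies in [0, 0.5]
p(0.25) = 0.109375 > 0, so the root lies in [0.25, 0.5]
p(0.375) = -0.576172 < 0, so the root lies in [0.25, 0.375]

-+-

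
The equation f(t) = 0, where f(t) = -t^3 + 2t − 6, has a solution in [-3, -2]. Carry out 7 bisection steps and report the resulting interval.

[-2.1875, -2.1796875]

midpoint -2.5: f = 4.625 > 0 → [-2.5, -2]
midpoint -2.25: f = 0.890625 > 0 → [-2.25, -2]
midpoint -2.125: f = -0.654297 < 0 → [-2.25, -2.125]
midpoint -2.1875: f = 0.0925 > 0 → [-2.1875, -2.125]
midpoint -2.15625: f = -0.2872 < 0 → [-2.1875, -2.15625]
midpoint -2.171875: f = -0.0989 < 0 → [-2.1875, -2.171875]
midpoint -2.1796875: f = -0.0036 < 0 → [-2.1875, -2.1796875]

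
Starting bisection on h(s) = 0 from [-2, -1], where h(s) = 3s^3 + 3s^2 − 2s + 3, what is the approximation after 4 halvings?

m = -1.5, h(m) = 2.625 (+); new bracket [-2, -1.5]
m = -1.75, h(m) = -0.390625 (−); new bracket [-1.75, -1.5]
m = -1.625, h(m) = 1.298828 (+); new bracket [-1.75, -1.625]
m = -1.6875, h(m) = 0.5017 (+); new bracket [-1.75, -1.6875]

-1.6875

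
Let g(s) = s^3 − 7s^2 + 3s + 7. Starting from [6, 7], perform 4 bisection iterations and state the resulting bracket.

s = 6.5 gives g = 5.375, positive; keep [6, 6.5]
s = 6.25 gives g = -3.546875, negative; keep [6.25, 6.5]
s = 6.375 gives g = 0.724609, positive; keep [6.25, 6.375]
s = 6.3125 gives g = -1.4578, negative; keep [6.3125, 6.375]

[6.3125, 6.375]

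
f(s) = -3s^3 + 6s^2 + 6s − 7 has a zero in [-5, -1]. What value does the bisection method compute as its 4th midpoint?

-1.25

m = -3, f(m) = 110 (+); new bracket [-3, -1]
m = -2, f(m) = 29 (+); new bracket [-2, -1]
m = -1.5, f(m) = 7.625 (+); new bracket [-1.5, -1]
m = -1.25, f(m) = 0.7344 (+); new bracket [-1.25, -1]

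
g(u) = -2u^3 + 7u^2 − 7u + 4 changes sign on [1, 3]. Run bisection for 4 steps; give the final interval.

midpoint 2: g = 2 > 0 → [2, 3]
midpoint 2.5: g = -1 < 0 → [2, 2.5]
midpoint 2.25: g = 0.90625 > 0 → [2.25, 2.5]
midpoint 2.375: g = 0.0664 > 0 → [2.375, 2.5]

[2.375, 2.5]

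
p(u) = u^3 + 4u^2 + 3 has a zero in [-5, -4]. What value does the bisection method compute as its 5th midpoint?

-4.15625

midpoint -4.5: p = -7.125 < 0 → [-4.5, -4]
midpoint -4.25: p = -1.515625 < 0 → [-4.25, -4]
midpoint -4.125: p = 0.873047 > 0 → [-4.25, -4.125]
midpoint -4.1875: p = -0.2878 < 0 → [-4.1875, -4.125]
midpoint -4.15625: p = 0.3009 > 0 → [-4.1875, -4.15625]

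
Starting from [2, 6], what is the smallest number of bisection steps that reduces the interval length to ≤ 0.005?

10

Width after n steps is 4/2^n. Need 2^n ≥ 4/0.005 = 800.
2^9 = 512 < 800 ≤ 2^10 = 1024, so n = 10.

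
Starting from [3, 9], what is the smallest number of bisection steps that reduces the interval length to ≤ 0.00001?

Width after n steps is 6/2^n. Need 2^n ≥ 6/0.00001 = 600000.
2^19 = 524288 < 600000 ≤ 2^20 = 1048576, so n = 20.

20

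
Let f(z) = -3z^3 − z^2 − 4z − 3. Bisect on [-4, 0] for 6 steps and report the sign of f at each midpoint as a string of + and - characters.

z = -2 gives f = 25, positive; keep [-2, 0]
z = -1 gives f = 3, positive; keep [-1, 0]
z = -0.5 gives f = -0.875, negative; keep [-1, -0.5]
z = -0.75 gives f = 0.7031, positive; keep [-0.75, -0.5]
z = -0.625 gives f = -0.1582, negative; keep [-0.75, -0.625]
z = -0.6875 gives f = 0.2522, positive; keep [-0.6875, -0.625]

++-+-+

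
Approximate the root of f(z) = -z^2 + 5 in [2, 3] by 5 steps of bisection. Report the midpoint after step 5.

2.21875

m = 2.5, f(m) = -1.25 (−); new bracket [2, 2.5]
m = 2.25, f(m) = -0.0625 (−); new bracket [2, 2.25]
m = 2.125, f(m) = 0.484375 (+); new bracket [2.125, 2.25]
m = 2.1875, f(m) = 0.2148 (+); new bracket [2.1875, 2.25]
m = 2.21875, f(m) = 0.0771 (+); new bracket [2.21875, 2.25]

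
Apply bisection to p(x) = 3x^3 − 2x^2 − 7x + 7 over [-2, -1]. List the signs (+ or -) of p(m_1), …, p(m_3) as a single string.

p(-1.5) = 2.875 > 0, so the root lies in [-2, -1.5]
p(-1.75) = -2.953125 < 0, so the root lies in [-1.75, -1.5]
p(-1.625) = 0.220703 > 0, so the root lies in [-1.75, -1.625]

+-+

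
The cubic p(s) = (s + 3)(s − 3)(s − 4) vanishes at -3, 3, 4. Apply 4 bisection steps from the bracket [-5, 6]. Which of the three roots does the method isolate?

midpoint 0.5: p = 30.625 > 0 → [-5, 0.5]
midpoint -2.25: p = 24.609375 > 0 → [-5, -2.25]
midpoint -3.625: p = -31.572266 < 0 → [-3.625, -2.25]
midpoint -2.9375: p = 2.5745 > 0 → [-3.625, -2.9375]

-3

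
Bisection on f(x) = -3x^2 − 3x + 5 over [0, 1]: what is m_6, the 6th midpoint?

f(0.5) = 2.75 > 0, so the root lies in [0.5, 1]
f(0.75) = 1.0625 > 0, so the root lies in [0.75, 1]
f(0.875) = 0.078125 > 0, so the root lies in [0.875, 1]
f(0.9375) = -0.4492 < 0, so the root lies in [0.875, 0.9375]
f(0.90625) = -0.1826 < 0, so the root lies in [0.875, 0.90625]
f(0.890625) = -0.0515 < 0, so the root lies in [0.875, 0.890625]

0.890625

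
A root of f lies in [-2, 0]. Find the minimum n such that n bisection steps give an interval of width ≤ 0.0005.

12

Width after n steps is 2/2^n. Need 2^n ≥ 2/0.0005 = 4000.
2^11 = 2048 < 4000 ≤ 2^12 = 4096, so n = 12.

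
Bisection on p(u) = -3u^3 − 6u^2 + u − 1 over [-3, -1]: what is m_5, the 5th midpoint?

-2.1875

midpoint -2: p = -3 < 0 → [-3, -2]
midpoint -2.5: p = 5.875 > 0 → [-2.5, -2]
midpoint -2.25: p = 0.546875 > 0 → [-2.25, -2]
midpoint -2.125: p = -1.4316 < 0 → [-2.25, -2.125]
midpoint -2.1875: p = -0.4958 < 0 → [-2.25, -2.1875]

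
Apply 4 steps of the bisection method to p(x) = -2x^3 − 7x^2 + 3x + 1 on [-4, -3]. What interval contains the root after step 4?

m = -3.5, p(m) = -9.5 (−); new bracket [-4, -3.5]
m = -3.75, p(m) = -3.21875 (−); new bracket [-4, -3.75]
m = -3.875, p(m) = 0.636719 (+); new bracket [-3.875, -3.75]
m = -3.8125, p(m) = -1.353 (−); new bracket [-3.875, -3.8125]

[-3.875, -3.8125]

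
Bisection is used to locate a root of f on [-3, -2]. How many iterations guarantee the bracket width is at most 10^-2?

Width after n steps is 1/2^n. Need 2^n ≥ 1/10^-2 = 100.
2^6 = 64 < 100 ≤ 2^7 = 128, so n = 7.

7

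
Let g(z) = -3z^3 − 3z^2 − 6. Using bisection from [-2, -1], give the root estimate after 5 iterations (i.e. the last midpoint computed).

-1.71875

z = -1.5 gives g = -2.625, negative; keep [-2, -1.5]
z = -1.75 gives g = 0.890625, positive; keep [-1.75, -1.5]
z = -1.625 gives g = -1.048828, negative; keep [-1.75, -1.625]
z = -1.6875 gives g = -0.1267, negative; keep [-1.75, -1.6875]
z = -1.71875 gives g = 0.3698, positive; keep [-1.71875, -1.6875]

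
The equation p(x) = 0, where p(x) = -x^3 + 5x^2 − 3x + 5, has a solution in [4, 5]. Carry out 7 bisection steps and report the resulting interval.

midpoint 4.5: p = 1.625 > 0 → [4.5, 5]
midpoint 4.75: p = -3.609375 < 0 → [4.5, 4.75]
midpoint 4.625: p = -0.853516 < 0 → [4.5, 4.625]
midpoint 4.5625: p = 0.4197 > 0 → [4.5625, 4.625]
midpoint 4.59375: p = -0.2083 < 0 → [4.5625, 4.59375]
midpoint 4.578125: p = 0.1078 > 0 → [4.578125, 4.59375]
midpoint 4.5859375: p = -0.0497 < 0 → [4.578125, 4.5859375]

[4.578125, 4.5859375]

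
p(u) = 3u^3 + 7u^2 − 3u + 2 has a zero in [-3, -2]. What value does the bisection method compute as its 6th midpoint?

m = -2.5, p(m) = 6.375 (+); new bracket [-3, -2.5]
m = -2.75, p(m) = 0.796875 (+); new bracket [-3, -2.75]
m = -2.875, p(m) = -2.806641 (−); new bracket [-2.875, -2.75]
m = -2.8125, p(m) = -0.9333 (−); new bracket [-2.8125, -2.75]
m = -2.78125, p(m) = -0.0506 (−); new bracket [-2.78125, -2.75]
m = -2.765625, p(m) = 0.3775 (+); new bracket [-2.78125, -2.765625]

-2.765625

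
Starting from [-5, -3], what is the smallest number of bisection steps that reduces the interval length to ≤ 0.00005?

16

Width after n steps is 2/2^n. Need 2^n ≥ 2/0.00005 = 40000.
2^15 = 32768 < 40000 ≤ 2^16 = 65536, so n = 16.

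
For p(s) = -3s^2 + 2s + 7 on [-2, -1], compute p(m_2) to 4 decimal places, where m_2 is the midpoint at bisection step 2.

midpoint -1.5: p = -2.75 < 0 → [-1.5, -1]
midpoint -1.25: p = -0.1875 < 0 → [-1.25, -1]

-0.1875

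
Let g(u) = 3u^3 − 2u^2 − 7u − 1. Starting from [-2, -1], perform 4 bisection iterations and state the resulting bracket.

[-1.1875, -1.125]

g(-1.5) = -5.125 < 0, so the root lies in [-1.5, -1]
g(-1.25) = -1.234375 < 0, so the root lies in [-1.25, -1]
g(-1.125) = 0.072266 > 0, so the root lies in [-1.25, -1.125]
g(-1.1875) = -0.5315 < 0, so the root lies in [-1.1875, -1.125]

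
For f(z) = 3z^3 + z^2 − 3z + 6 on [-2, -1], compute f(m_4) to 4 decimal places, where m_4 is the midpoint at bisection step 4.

midpoint -1.5: f = 2.625 > 0 → [-2, -1.5]
midpoint -1.75: f = -1.765625 < 0 → [-1.75, -1.5]
midpoint -1.625: f = 0.642578 > 0 → [-1.75, -1.625]
midpoint -1.6875: f = -0.5061 < 0 → [-1.6875, -1.625]

-0.5061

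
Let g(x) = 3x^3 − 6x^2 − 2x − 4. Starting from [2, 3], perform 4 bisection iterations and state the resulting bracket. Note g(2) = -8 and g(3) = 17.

m = 2.5, g(m) = 0.375 (+); new bracket [2, 2.5]
m = 2.25, g(m) = -4.703125 (−); new bracket [2.25, 2.5]
m = 2.375, g(m) = -2.404297 (−); new bracket [2.375, 2.5]
m = 2.4375, g(m) = -1.0769 (−); new bracket [2.4375, 2.5]

[2.4375, 2.5]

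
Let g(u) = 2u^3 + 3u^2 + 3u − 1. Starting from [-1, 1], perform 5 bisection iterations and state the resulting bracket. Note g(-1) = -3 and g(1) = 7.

midpoint 0: g = -1 < 0 → [0, 1]
midpoint 0.5: g = 1.5 > 0 → [0, 0.5]
midpoint 0.25: g = -0.03125 < 0 → [0.25, 0.5]
midpoint 0.375: g = 0.6523 > 0 → [0.25, 0.375]
midpoint 0.3125: g = 0.2915 > 0 → [0.25, 0.3125]

[0.25, 0.3125]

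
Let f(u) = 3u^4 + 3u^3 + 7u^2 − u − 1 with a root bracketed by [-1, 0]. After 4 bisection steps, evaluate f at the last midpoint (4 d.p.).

midpoint -0.5: f = 1.0625 > 0 → [-0.5, 0]
midpoint -0.25: f = -0.347656 < 0 → [-0.5, -0.25]
midpoint -0.375: f = 0.260498 > 0 → [-0.375, -0.25]
midpoint -0.3125: f = -0.0668 < 0 → [-0.375, -0.3125]

-0.0668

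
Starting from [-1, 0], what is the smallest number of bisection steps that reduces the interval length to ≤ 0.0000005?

21

Width after n steps is 1/2^n. Need 2^n ≥ 1/0.0000005 = 2000000.
2^20 = 1048576 < 2000000 ≤ 2^21 = 2097152, so n = 21.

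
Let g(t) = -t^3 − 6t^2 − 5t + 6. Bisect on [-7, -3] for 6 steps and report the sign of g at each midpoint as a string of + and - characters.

m = -5, g(m) = 6 (+); new bracket [-5, -3]
m = -4, g(m) = -6 (−); new bracket [-5, -4]
m = -4.5, g(m) = -1.875 (−); new bracket [-5, -4.5]
m = -4.75, g(m) = 1.5469 (+); new bracket [-4.75, -4.5]
m = -4.625, g(m) = -0.2871 (−); new bracket [-4.75, -4.625]
m = -4.6875, g(m) = 0.5984 (+); new bracket [-4.6875, -4.625]

+--+-+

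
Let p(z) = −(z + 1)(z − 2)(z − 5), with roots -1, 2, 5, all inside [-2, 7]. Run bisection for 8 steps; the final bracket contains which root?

5

p(2.5) = 4.375 > 0, so the root lies in [2.5, 7]
p(4.75) = 3.953125 > 0, so the root lies in [4.75, 7]
p(5.875) = -23.310547 < 0, so the root lies in [4.75, 5.875]
p(5.3125) = -6.5344 < 0, so the root lies in [4.75, 5.3125]
p(5.03125) = -0.5713 < 0, so the root lies in [4.75, 5.03125]
p(4.890625) = 1.8624 > 0, so the root lies in [4.890625, 5.03125]
p(4.9609375) = 0.6895 > 0, so the root lies in [4.9609375, 5.03125]
p(4.99609375) = 0.0702 > 0, so the root lies in [4.99609375, 5.03125]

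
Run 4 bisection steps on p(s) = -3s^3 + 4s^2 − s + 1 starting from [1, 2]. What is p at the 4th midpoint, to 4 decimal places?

m = 1.5, p(m) = -1.625 (−); new bracket [1, 1.5]
m = 1.25, p(m) = 0.140625 (+); new bracket [1.25, 1.5]
m = 1.375, p(m) = -0.611328 (−); new bracket [1.25, 1.375]
m = 1.3125, p(m) = -0.2048 (−); new bracket [1.25, 1.3125]

-0.2048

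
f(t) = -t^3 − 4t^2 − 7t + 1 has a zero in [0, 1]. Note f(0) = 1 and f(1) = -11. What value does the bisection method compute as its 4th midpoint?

f(0.5) = -3.625 < 0, so the root lies in [0, 0.5]
f(0.25) = -1.015625 < 0, so the root lies in [0, 0.25]
f(0.125) = 0.060547 > 0, so the root lies in [0.125, 0.25]
f(0.1875) = -0.4597 < 0, so the root lies in [0.125, 0.1875]

0.1875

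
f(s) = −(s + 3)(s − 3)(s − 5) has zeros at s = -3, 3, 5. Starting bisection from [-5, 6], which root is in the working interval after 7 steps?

-3

s = 0.5 gives f = -39.375, negative; keep [-5, 0.5]
s = -2.25 gives f = -28.546875, negative; keep [-5, -2.25]
s = -3.625 gives f = 35.712891, positive; keep [-3.625, -2.25]
s = -2.9375 gives f = -2.9456, negative; keep [-3.625, -2.9375]
s = -3.28125 gives f = 14.6297, positive; keep [-3.28125, -2.9375]
s = -3.109375 gives f = 5.4188, positive; keep [-3.109375, -2.9375]
s = -3.0234375 gives f = 1.1327, positive; keep [-3.0234375, -2.9375]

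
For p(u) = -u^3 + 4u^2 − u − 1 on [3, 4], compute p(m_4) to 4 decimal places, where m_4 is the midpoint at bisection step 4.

p(3.5) = 1.625 > 0, so the root lies in [3.5, 4]
p(3.75) = -1.234375 < 0, so the root lies in [3.5, 3.75]
p(3.625) = 0.302734 > 0, so the root lies in [3.625, 3.75]
p(3.6875) = -0.4382 < 0, so the root lies in [3.625, 3.6875]

-0.4382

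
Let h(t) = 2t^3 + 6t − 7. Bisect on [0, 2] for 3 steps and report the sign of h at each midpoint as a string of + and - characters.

midpoint 1: h = 1 > 0 → [0, 1]
midpoint 0.5: h = -3.75 < 0 → [0.5, 1]
midpoint 0.75: h = -1.65625 < 0 → [0.75, 1]

+--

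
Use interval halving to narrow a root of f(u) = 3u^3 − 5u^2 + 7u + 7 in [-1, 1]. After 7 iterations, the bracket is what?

[-0.625, -0.609375]

m = 0, f(m) = 7 (+); new bracket [-1, 0]
m = -0.5, f(m) = 1.875 (+); new bracket [-1, -0.5]
m = -0.75, f(m) = -2.328125 (−); new bracket [-0.75, -0.5]
m = -0.625, f(m) = -0.0605 (−); new bracket [-0.625, -0.5]
m = -0.5625, f(m) = 0.9465 (+); new bracket [-0.625, -0.5625]
m = -0.59375, f(m) = 0.4531 (+); new bracket [-0.625, -0.59375]
m = -0.609375, f(m) = 0.1988 (+); new bracket [-0.625, -0.609375]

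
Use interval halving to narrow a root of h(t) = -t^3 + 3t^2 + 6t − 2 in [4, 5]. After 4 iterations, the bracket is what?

[4.25, 4.3125]

midpoint 4.5: h = -5.375 < 0 → [4, 4.5]
midpoint 4.25: h = 0.921875 > 0 → [4.25, 4.5]
midpoint 4.375: h = -2.068359 < 0 → [4.25, 4.375]
midpoint 4.3125: h = -0.5344 < 0 → [4.25, 4.3125]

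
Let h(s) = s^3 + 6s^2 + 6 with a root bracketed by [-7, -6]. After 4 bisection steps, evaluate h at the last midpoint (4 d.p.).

h(-6.5) = -15.125 < 0, so the root lies in [-6.5, -6]
h(-6.25) = -3.765625 < 0, so the root lies in [-6.25, -6]
h(-6.125) = 1.310547 > 0, so the root lies in [-6.25, -6.125]
h(-6.1875) = -1.1785 < 0, so the root lies in [-6.1875, -6.125]

-1.1785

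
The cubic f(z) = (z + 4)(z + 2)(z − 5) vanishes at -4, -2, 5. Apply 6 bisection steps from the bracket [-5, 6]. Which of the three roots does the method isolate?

z = 0.5 gives f = -50.625, negative; keep [0.5, 6]
z = 3.25 gives f = -66.609375, negative; keep [3.25, 6]
z = 4.625 gives f = -21.427734, negative; keep [4.625, 6]
z = 5.3125 gives f = 21.2805, positive; keep [4.625, 5.3125]
z = 4.96875 gives f = -1.9532, negative; keep [4.96875, 5.3125]
z = 5.140625 gives f = 9.1786, positive; keep [4.96875, 5.140625]

5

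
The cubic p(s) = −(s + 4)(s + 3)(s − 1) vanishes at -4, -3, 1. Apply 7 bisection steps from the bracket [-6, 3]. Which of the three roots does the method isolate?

m = -1.5, p(m) = 9.375 (+); new bracket [-1.5, 3]
m = 0.75, p(m) = 4.453125 (+); new bracket [0.75, 3]
m = 1.875, p(m) = -25.060547 (−); new bracket [0.75, 1.875]
m = 1.3125, p(m) = -7.1594 (−); new bracket [0.75, 1.3125]
m = 1.03125, p(m) = -0.6338 (−); new bracket [0.75, 1.03125]
m = 0.890625, p(m) = 2.0811 (+); new bracket [0.890625, 1.03125]
m = 0.9609375, p(m) = 0.7676 (+); new bracket [0.9609375, 1.03125]

1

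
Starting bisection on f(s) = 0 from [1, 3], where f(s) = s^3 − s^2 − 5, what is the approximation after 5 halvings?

m = 2, f(m) = -1 (−); new bracket [2, 3]
m = 2.5, f(m) = 4.375 (+); new bracket [2, 2.5]
m = 2.25, f(m) = 1.328125 (+); new bracket [2, 2.25]
m = 2.125, f(m) = 0.0801 (+); new bracket [2, 2.125]
m = 2.0625, f(m) = -0.4802 (−); new bracket [2.0625, 2.125]

2.0625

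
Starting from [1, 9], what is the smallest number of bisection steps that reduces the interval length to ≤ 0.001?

Width after n steps is 8/2^n. Need 2^n ≥ 8/0.001 = 8000.
2^12 = 4096 < 8000 ≤ 2^13 = 8192, so n = 13.

13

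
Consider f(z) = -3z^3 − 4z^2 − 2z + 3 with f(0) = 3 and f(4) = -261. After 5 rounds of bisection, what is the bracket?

[0.5, 0.625]

m = 2, f(m) = -41 (−); new bracket [0, 2]
m = 1, f(m) = -6 (−); new bracket [0, 1]
m = 0.5, f(m) = 0.625 (+); new bracket [0.5, 1]
m = 0.75, f(m) = -2.0156 (−); new bracket [0.5, 0.75]
m = 0.625, f(m) = -0.5449 (−); new bracket [0.5, 0.625]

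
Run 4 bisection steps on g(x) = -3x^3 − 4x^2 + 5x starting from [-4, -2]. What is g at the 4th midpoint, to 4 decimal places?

0.0996

x = -3 gives g = 30, positive; keep [-3, -2]
x = -2.5 gives g = 9.375, positive; keep [-2.5, -2]
x = -2.25 gives g = 2.671875, positive; keep [-2.25, -2]
x = -2.125 gives g = 0.0996, positive; keep [-2.125, -2]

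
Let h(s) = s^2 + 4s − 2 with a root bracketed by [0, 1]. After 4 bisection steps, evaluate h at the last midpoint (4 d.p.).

m = 0.5, h(m) = 0.25 (+); new bracket [0, 0.5]
m = 0.25, h(m) = -0.9375 (−); new bracket [0.25, 0.5]
m = 0.375, h(m) = -0.359375 (−); new bracket [0.375, 0.5]
m = 0.4375, h(m) = -0.0586 (−); new bracket [0.4375, 0.5]

-0.0586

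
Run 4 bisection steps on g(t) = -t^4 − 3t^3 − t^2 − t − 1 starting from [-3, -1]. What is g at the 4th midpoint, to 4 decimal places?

g(-2) = 5 > 0, so the root lies in [-3, -2]
g(-2.5) = 3.0625 > 0, so the root lies in [-3, -2.5]
g(-2.75) = -0.613281 < 0, so the root lies in [-2.75, -2.5]
g(-2.625) = 1.5173 > 0, so the root lies in [-2.75, -2.625]

1.5173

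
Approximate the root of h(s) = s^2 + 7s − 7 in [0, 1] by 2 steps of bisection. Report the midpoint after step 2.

0.75

s = 0.5 gives h = -3.25, negative; keep [0.5, 1]
s = 0.75 gives h = -1.1875, negative; keep [0.75, 1]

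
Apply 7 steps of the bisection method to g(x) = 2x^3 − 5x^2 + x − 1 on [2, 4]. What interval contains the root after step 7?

[2.375, 2.390625]

m = 3, g(m) = 11 (+); new bracket [2, 3]
m = 2.5, g(m) = 1.5 (+); new bracket [2, 2.5]
m = 2.25, g(m) = -1.28125 (−); new bracket [2.25, 2.5]
m = 2.375, g(m) = -0.0352 (−); new bracket [2.375, 2.5]
m = 2.4375, g(m) = 0.6948 (+); new bracket [2.375, 2.4375]
m = 2.40625, g(m) = 0.3206 (+); new bracket [2.375, 2.40625]
m = 2.390625, g(m) = 0.1404 (+); new bracket [2.375, 2.390625]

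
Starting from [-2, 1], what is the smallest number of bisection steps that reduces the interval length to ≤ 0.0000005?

Width after n steps is 3/2^n. Need 2^n ≥ 3/0.0000005 = 6000000.
2^22 = 4194304 < 6000000 ≤ 2^23 = 8388608, so n = 23.

23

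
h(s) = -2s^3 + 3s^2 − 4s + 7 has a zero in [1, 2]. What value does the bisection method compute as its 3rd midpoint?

1.625

midpoint 1.5: h = 1 > 0 → [1.5, 2]
midpoint 1.75: h = -1.53125 < 0 → [1.5, 1.75]
midpoint 1.625: h = -0.160156 < 0 → [1.5, 1.625]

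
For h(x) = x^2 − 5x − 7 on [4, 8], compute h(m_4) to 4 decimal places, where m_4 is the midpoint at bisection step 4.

midpoint 6: h = -1 < 0 → [6, 8]
midpoint 7: h = 7 > 0 → [6, 7]
midpoint 6.5: h = 2.75 > 0 → [6, 6.5]
midpoint 6.25: h = 0.8125 > 0 → [6, 6.25]

0.8125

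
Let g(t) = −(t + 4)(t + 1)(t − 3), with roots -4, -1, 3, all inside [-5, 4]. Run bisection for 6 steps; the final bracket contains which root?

3

midpoint -0.5: g = 6.125 > 0 → [-0.5, 4]
midpoint 1.75: g = 19.765625 > 0 → [1.75, 4]
midpoint 2.875: g = 3.330078 > 0 → [2.875, 4]
midpoint 3.4375: g = -14.4392 < 0 → [2.875, 3.4375]
midpoint 3.15625: g = -4.6474 < 0 → [2.875, 3.15625]
midpoint 3.015625: g = -0.4402 < 0 → [2.875, 3.015625]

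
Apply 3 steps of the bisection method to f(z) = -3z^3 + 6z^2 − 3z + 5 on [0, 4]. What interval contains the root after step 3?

m = 2, f(m) = -1 (−); new bracket [0, 2]
m = 1, f(m) = 5 (+); new bracket [1, 2]
m = 1.5, f(m) = 3.875 (+); new bracket [1.5, 2]

[1.5, 2]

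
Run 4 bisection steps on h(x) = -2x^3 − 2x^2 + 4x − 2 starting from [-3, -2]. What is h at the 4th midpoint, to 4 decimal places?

0.6147

midpoint -2.5: h = 6.75 > 0 → [-2.5, -2]
midpoint -2.25: h = 1.65625 > 0 → [-2.25, -2]
midpoint -2.125: h = -0.339844 < 0 → [-2.25, -2.125]
midpoint -2.1875: h = 0.6147 > 0 → [-2.1875, -2.125]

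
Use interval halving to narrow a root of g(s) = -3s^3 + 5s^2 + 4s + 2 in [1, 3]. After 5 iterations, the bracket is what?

[2.3125, 2.375]

s = 2 gives g = 6, positive; keep [2, 3]
s = 2.5 gives g = -3.625, negative; keep [2, 2.5]
s = 2.25 gives g = 2.140625, positive; keep [2.25, 2.5]
s = 2.375 gives g = -0.4863, negative; keep [2.25, 2.375]
s = 2.3125 gives g = 0.8889, positive; keep [2.3125, 2.375]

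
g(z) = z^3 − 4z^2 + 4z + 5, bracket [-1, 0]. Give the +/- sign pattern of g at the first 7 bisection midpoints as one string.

+-++---

z = -0.5 gives g = 1.875, positive; keep [-1, -0.5]
z = -0.75 gives g = -0.671875, negative; keep [-0.75, -0.5]
z = -0.625 gives g = 0.693359, positive; keep [-0.75, -0.625]
z = -0.6875 gives g = 0.0344, positive; keep [-0.75, -0.6875]
z = -0.71875 gives g = -0.3127, negative; keep [-0.71875, -0.6875]
z = -0.703125 gives g = -0.1377, negative; keep [-0.703125, -0.6875]
z = -0.6953125 gives g = -0.0512, negative; keep [-0.6953125, -0.6875]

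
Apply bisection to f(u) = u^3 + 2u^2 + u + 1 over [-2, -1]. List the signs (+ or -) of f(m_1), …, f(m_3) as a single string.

midpoint -1.5: f = 0.625 > 0 → [-2, -1.5]
midpoint -1.75: f = 0.015625 > 0 → [-2, -1.75]
midpoint -1.875: f = -0.435547 < 0 → [-1.875, -1.75]

++-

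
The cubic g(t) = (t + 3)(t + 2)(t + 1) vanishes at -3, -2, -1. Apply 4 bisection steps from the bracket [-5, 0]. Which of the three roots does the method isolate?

m = -2.5, g(m) = 0.375 (+); new bracket [-5, -2.5]
m = -3.75, g(m) = -3.609375 (−); new bracket [-3.75, -2.5]
m = -3.125, g(m) = -0.298828 (−); new bracket [-3.125, -2.5]
m = -2.8125, g(m) = 0.2761 (+); new bracket [-3.125, -2.8125]

-3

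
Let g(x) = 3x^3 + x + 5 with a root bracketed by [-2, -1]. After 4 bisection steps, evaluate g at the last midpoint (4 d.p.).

midpoint -1.5: g = -6.625 < 0 → [-1.5, -1]
midpoint -1.25: g = -2.109375 < 0 → [-1.25, -1]
midpoint -1.125: g = -0.396484 < 0 → [-1.125, -1]
midpoint -1.0625: g = 0.3391 > 0 → [-1.125, -1.0625]

0.3391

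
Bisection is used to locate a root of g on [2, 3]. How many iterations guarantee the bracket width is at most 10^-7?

Width after n steps is 1/2^n. Need 2^n ≥ 1/10^-7 = 10000000.
2^23 = 8388608 < 10000000 ≤ 2^24 = 16777216, so n = 24.

24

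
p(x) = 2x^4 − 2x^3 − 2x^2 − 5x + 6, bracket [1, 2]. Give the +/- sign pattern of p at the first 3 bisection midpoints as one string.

midpoint 1.5: p = -2.625 < 0 → [1.5, 2]
midpoint 1.75: p = -0.835938 < 0 → [1.75, 2]
midpoint 1.875: p = 1.129395 > 0 → [1.75, 1.875]

--+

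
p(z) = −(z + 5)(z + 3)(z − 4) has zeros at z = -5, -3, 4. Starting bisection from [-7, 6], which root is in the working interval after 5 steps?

m = -0.5, p(m) = 50.625 (+); new bracket [-0.5, 6]
m = 2.75, p(m) = 55.703125 (+); new bracket [2.75, 6]
m = 4.375, p(m) = -25.927734 (−); new bracket [2.75, 4.375]
m = 3.5625, p(m) = 24.5837 (+); new bracket [3.5625, 4.375]
m = 3.96875, p(m) = 1.9532 (+); new bracket [3.96875, 4.375]

4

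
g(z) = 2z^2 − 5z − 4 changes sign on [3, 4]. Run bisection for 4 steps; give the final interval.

z = 3.5 gives g = 3, positive; keep [3, 3.5]
z = 3.25 gives g = 0.875, positive; keep [3, 3.25]
z = 3.125 gives g = -0.09375, negative; keep [3.125, 3.25]
z = 3.1875 gives g = 0.3828, positive; keep [3.125, 3.1875]

[3.125, 3.1875]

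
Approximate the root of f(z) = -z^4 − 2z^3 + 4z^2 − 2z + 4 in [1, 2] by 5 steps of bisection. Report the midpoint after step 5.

1.40625

midpoint 1.5: f = -1.8125 < 0 → [1, 1.5]
midpoint 1.25: f = 1.402344 > 0 → [1.25, 1.5]
midpoint 1.375: f = 0.038818 > 0 → [1.375, 1.5]
midpoint 1.4375: f = -0.8203 < 0 → [1.375, 1.4375]
midpoint 1.40625: f = -0.3748 < 0 → [1.375, 1.40625]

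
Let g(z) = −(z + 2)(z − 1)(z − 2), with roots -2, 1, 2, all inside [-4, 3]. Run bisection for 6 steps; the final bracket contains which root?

z = -0.5 gives g = -5.625, negative; keep [-4, -0.5]
z = -2.25 gives g = 3.453125, positive; keep [-2.25, -0.5]
z = -1.375 gives g = -5.009766, negative; keep [-2.25, -1.375]
z = -1.8125 gives g = -2.0105, negative; keep [-2.25, -1.8125]
z = -2.03125 gives g = 0.3819, positive; keep [-2.03125, -1.8125]
z = -1.921875 gives g = -0.8953, negative; keep [-2.03125, -1.921875]

-2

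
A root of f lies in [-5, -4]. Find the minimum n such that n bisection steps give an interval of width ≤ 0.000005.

Width after n steps is 1/2^n. Need 2^n ≥ 1/0.000005 = 200000.
2^17 = 131072 < 200000 ≤ 2^18 = 262144, so n = 18.

18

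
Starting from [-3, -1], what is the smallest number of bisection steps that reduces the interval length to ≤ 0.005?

9

Width after n steps is 2/2^n. Need 2^n ≥ 2/0.005 = 400.
2^8 = 256 < 400 ≤ 2^9 = 512, so n = 9.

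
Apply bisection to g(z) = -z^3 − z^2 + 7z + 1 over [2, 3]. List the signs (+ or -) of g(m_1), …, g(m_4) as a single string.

z = 2.5 gives g = -3.375, negative; keep [2, 2.5]
z = 2.25 gives g = 0.296875, positive; keep [2.25, 2.5]
z = 2.375 gives g = -1.412109, negative; keep [2.25, 2.375]
z = 2.3125 gives g = -0.5266, negative; keep [2.25, 2.3125]

-+--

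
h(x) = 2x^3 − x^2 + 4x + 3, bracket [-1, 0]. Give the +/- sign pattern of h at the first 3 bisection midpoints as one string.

+--

x = -0.5 gives h = 0.5, positive; keep [-1, -0.5]
x = -0.75 gives h = -1.40625, negative; keep [-0.75, -0.5]
x = -0.625 gives h = -0.378906, negative; keep [-0.625, -0.5]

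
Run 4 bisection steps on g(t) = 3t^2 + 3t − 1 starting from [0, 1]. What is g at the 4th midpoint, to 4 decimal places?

m = 0.5, g(m) = 1.25 (+); new bracket [0, 0.5]
m = 0.25, g(m) = -0.0625 (−); new bracket [0.25, 0.5]
m = 0.375, g(m) = 0.546875 (+); new bracket [0.25, 0.375]
m = 0.3125, g(m) = 0.2305 (+); new bracket [0.25, 0.3125]

0.2305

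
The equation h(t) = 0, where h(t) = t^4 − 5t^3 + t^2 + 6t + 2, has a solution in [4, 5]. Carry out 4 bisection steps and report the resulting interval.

[4.4375, 4.5]

m = 4.5, h(m) = 3.6875 (+); new bracket [4, 4.5]
m = 4.25, h(m) = -12.011719 (−); new bracket [4.25, 4.5]
m = 4.375, h(m) = -4.947021 (−); new bracket [4.375, 4.5]
m = 4.4375, h(m) = -0.8352 (−); new bracket [4.4375, 4.5]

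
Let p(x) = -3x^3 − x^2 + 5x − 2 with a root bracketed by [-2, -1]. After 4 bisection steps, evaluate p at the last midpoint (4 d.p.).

-0.8098

m = -1.5, p(m) = -1.625 (−); new bracket [-2, -1.5]
m = -1.75, p(m) = 2.265625 (+); new bracket [-1.75, -1.5]
m = -1.625, p(m) = 0.107422 (+); new bracket [-1.625, -1.5]
m = -1.5625, p(m) = -0.8098 (−); new bracket [-1.625, -1.5625]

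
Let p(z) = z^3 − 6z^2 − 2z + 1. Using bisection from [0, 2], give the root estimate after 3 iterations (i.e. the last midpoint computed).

0.25

m = 1, p(m) = -6 (−); new bracket [0, 1]
m = 0.5, p(m) = -1.375 (−); new bracket [0, 0.5]
m = 0.25, p(m) = 0.140625 (+); new bracket [0.25, 0.5]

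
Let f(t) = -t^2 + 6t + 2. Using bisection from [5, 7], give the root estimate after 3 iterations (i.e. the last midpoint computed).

6.25

t = 6 gives f = 2, positive; keep [6, 7]
t = 6.5 gives f = -1.25, negative; keep [6, 6.5]
t = 6.25 gives f = 0.4375, positive; keep [6.25, 6.5]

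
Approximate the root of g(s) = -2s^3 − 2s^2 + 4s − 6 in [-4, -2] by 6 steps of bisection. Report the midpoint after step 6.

-2.34375

midpoint -3: g = 18 > 0 → [-3, -2]
midpoint -2.5: g = 2.75 > 0 → [-2.5, -2]
midpoint -2.25: g = -2.34375 < 0 → [-2.5, -2.25]
midpoint -2.375: g = 0.0117 > 0 → [-2.375, -2.25]
midpoint -2.3125: g = -1.2124 < 0 → [-2.375, -2.3125]
midpoint -2.34375: g = -0.6121 < 0 → [-2.375, -2.34375]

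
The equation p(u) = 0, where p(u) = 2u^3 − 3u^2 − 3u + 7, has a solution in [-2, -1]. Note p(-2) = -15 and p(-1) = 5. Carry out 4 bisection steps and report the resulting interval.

p(-1.5) = -2 < 0, so the root lies in [-1.5, -1]
p(-1.25) = 2.15625 > 0, so the root lies in [-1.5, -1.25]
p(-1.375) = 0.253906 > 0, so the root lies in [-1.5, -1.375]
p(-1.4375) = -0.8276 < 0, so the root lies in [-1.4375, -1.375]

[-1.4375, -1.375]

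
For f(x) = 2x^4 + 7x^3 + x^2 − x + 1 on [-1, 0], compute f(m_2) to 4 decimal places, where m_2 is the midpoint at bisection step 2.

midpoint -0.5: f = 1 > 0 → [-1, -0.5]
midpoint -0.75: f = -0.007812 < 0 → [-0.75, -0.5]

-0.0078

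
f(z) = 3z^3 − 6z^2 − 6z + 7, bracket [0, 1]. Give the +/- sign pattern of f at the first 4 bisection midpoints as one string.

++--

midpoint 0.5: f = 2.875 > 0 → [0.5, 1]
midpoint 0.75: f = 0.390625 > 0 → [0.75, 1]
midpoint 0.875: f = -0.833984 < 0 → [0.75, 0.875]
midpoint 0.8125: f = -0.2268 < 0 → [0.75, 0.8125]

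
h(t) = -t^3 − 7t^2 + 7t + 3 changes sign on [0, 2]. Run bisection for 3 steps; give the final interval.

[1, 1.25]

h(1) = 2 > 0, so the root lies in [1, 2]
h(1.5) = -5.625 < 0, so the root lies in [1, 1.5]
h(1.25) = -1.140625 < 0, so the root lies in [1, 1.25]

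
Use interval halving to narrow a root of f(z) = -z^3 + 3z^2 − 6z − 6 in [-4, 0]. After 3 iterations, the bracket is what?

[-1, -0.5]

m = -2, f(m) = 26 (+); new bracket [-2, 0]
m = -1, f(m) = 4 (+); new bracket [-1, 0]
m = -0.5, f(m) = -2.125 (−); new bracket [-1, -0.5]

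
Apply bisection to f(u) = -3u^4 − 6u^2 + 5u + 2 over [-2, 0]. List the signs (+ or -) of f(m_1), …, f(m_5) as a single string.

f(-1) = -12 < 0, so the root lies in [-1, 0]
f(-0.5) = -2.1875 < 0, so the root lies in [-0.5, 0]
f(-0.25) = 0.363281 > 0, so the root lies in [-0.5, -0.25]
f(-0.375) = -0.7781 < 0, so the root lies in [-0.375, -0.25]
f(-0.3125) = -0.177 < 0, so the root lies in [-0.3125, -0.25]

--+--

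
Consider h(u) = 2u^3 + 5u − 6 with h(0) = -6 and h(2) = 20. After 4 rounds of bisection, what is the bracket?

[0.875, 1]

m = 1, h(m) = 1 (+); new bracket [0, 1]
m = 0.5, h(m) = -3.25 (−); new bracket [0.5, 1]
m = 0.75, h(m) = -1.40625 (−); new bracket [0.75, 1]
m = 0.875, h(m) = -0.2852 (−); new bracket [0.875, 1]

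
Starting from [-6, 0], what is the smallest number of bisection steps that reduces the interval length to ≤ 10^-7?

Width after n steps is 6/2^n. Need 2^n ≥ 6/10^-7 = 60000000.
2^25 = 33554432 < 60000000 ≤ 2^26 = 67108864, so n = 26.

26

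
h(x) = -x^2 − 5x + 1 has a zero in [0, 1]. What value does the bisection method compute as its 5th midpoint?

x = 0.5 gives h = -1.75, negative; keep [0, 0.5]
x = 0.25 gives h = -0.3125, negative; keep [0, 0.25]
x = 0.125 gives h = 0.359375, positive; keep [0.125, 0.25]
x = 0.1875 gives h = 0.0273, positive; keep [0.1875, 0.25]
x = 0.21875 gives h = -0.1416, negative; keep [0.1875, 0.21875]

0.21875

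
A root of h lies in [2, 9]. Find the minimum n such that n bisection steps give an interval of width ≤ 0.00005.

Width after n steps is 7/2^n. Need 2^n ≥ 7/0.00005 = 140000.
2^17 = 131072 < 140000 ≤ 2^18 = 262144, so n = 18.

18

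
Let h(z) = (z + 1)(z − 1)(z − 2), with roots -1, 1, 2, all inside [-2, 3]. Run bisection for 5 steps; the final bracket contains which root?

-1

h(0.5) = 1.125 > 0, so the root lies in [-2, 0.5]
h(-0.75) = 1.203125 > 0, so the root lies in [-2, -0.75]
h(-1.375) = -3.005859 < 0, so the root lies in [-1.375, -0.75]
h(-1.0625) = -0.3948 < 0, so the root lies in [-1.0625, -0.75]
h(-0.90625) = 0.5194 > 0, so the root lies in [-1.0625, -0.90625]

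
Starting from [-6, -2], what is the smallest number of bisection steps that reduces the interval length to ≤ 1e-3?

12

Width after n steps is 4/2^n. Need 2^n ≥ 4/1e-3 = 4000.
2^11 = 2048 < 4000 ≤ 2^12 = 4096, so n = 12.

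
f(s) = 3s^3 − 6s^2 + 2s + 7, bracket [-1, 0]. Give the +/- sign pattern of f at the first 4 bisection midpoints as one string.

++--

midpoint -0.5: f = 4.125 > 0 → [-1, -0.5]
midpoint -0.75: f = 0.859375 > 0 → [-1, -0.75]
midpoint -0.875: f = -1.353516 < 0 → [-0.875, -0.75]
midpoint -0.8125: f = -0.1951 < 0 → [-0.8125, -0.75]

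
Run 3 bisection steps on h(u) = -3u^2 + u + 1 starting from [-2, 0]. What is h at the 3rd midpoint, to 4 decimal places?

midpoint -1: h = -3 < 0 → [-1, 0]
midpoint -0.5: h = -0.25 < 0 → [-0.5, 0]
midpoint -0.25: h = 0.5625 > 0 → [-0.5, -0.25]

0.5625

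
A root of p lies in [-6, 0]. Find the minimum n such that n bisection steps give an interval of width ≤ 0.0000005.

24

Width after n steps is 6/2^n. Need 2^n ≥ 6/0.0000005 = 12000000.
2^23 = 8388608 < 12000000 ≤ 2^24 = 16777216, so n = 24.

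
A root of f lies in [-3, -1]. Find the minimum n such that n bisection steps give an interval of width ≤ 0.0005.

12

Width after n steps is 2/2^n. Need 2^n ≥ 2/0.0005 = 4000.
2^11 = 2048 < 4000 ≤ 2^12 = 4096, so n = 12.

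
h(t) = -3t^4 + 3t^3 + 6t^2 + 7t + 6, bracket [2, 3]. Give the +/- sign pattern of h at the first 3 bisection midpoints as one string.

-++

h(2.5) = -9.3125 < 0, so the root lies in [2, 2.5]
h(2.25) = 9.410156 > 0, so the root lies in [2.25, 2.5]
h(2.375) = 1.208252 > 0, so the root lies in [2.375, 2.5]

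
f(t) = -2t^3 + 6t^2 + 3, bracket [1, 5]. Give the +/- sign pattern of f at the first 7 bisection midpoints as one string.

+---+--

m = 3, f(m) = 3 (+); new bracket [3, 5]
m = 4, f(m) = -29 (−); new bracket [3, 4]
m = 3.5, f(m) = -9.25 (−); new bracket [3, 3.5]
m = 3.25, f(m) = -2.2812 (−); new bracket [3, 3.25]
m = 3.125, f(m) = 0.5586 (+); new bracket [3.125, 3.25]
m = 3.1875, f(m) = -0.8101 (−); new bracket [3.125, 3.1875]
m = 3.15625, f(m) = -0.1131 (−); new bracket [3.125, 3.15625]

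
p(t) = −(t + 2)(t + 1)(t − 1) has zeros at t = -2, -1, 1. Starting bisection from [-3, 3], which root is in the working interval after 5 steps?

1

p(0) = 2 > 0, so the root lies in [0, 3]
p(1.5) = -4.375 < 0, so the root lies in [0, 1.5]
p(0.75) = 1.203125 > 0, so the root lies in [0.75, 1.5]
p(1.125) = -0.8301 < 0, so the root lies in [0.75, 1.125]
p(0.9375) = 0.3557 > 0, so the root lies in [0.9375, 1.125]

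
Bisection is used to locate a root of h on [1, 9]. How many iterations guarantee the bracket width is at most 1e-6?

23

Width after n steps is 8/2^n. Need 2^n ≥ 8/1e-6 = 8000000.
2^22 = 4194304 < 8000000 ≤ 2^23 = 8388608, so n = 23.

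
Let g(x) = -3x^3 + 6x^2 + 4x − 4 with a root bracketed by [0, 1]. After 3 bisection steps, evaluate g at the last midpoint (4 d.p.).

0.1113

m = 0.5, g(m) = -0.875 (−); new bracket [0.5, 1]
m = 0.75, g(m) = 1.109375 (+); new bracket [0.5, 0.75]
m = 0.625, g(m) = 0.111328 (+); new bracket [0.5, 0.625]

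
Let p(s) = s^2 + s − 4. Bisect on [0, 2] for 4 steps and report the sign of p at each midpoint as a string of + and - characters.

--++

m = 1, p(m) = -2 (−); new bracket [1, 2]
m = 1.5, p(m) = -0.25 (−); new bracket [1.5, 2]
m = 1.75, p(m) = 0.8125 (+); new bracket [1.5, 1.75]
m = 1.625, p(m) = 0.2656 (+); new bracket [1.5, 1.625]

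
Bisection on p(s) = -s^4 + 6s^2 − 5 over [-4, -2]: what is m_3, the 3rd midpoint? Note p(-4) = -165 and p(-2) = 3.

-2.25

p(-3) = -32 < 0, so the root lies in [-3, -2]
p(-2.5) = -6.5625 < 0, so the root lies in [-2.5, -2]
p(-2.25) = -0.253906 < 0, so the root lies in [-2.25, -2]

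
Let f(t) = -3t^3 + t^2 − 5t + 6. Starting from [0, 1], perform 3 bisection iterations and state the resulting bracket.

[0.875, 1]

midpoint 0.5: f = 3.375 > 0 → [0.5, 1]
midpoint 0.75: f = 1.546875 > 0 → [0.75, 1]
midpoint 0.875: f = 0.380859 > 0 → [0.875, 1]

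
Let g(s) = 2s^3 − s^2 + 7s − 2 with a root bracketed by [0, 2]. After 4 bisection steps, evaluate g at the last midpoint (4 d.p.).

0.5898

g(1) = 6 > 0, so the root lies in [0, 1]
g(0.5) = 1.5 > 0, so the root lies in [0, 0.5]
g(0.25) = -0.28125 < 0, so the root lies in [0.25, 0.5]
g(0.375) = 0.5898 > 0, so the root lies in [0.25, 0.375]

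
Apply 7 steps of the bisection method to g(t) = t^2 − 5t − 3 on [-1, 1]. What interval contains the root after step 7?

m = 0, g(m) = -3 (−); new bracket [-1, 0]
m = -0.5, g(m) = -0.25 (−); new bracket [-1, -0.5]
m = -0.75, g(m) = 1.3125 (+); new bracket [-0.75, -0.5]
m = -0.625, g(m) = 0.5156 (+); new bracket [-0.625, -0.5]
m = -0.5625, g(m) = 0.1289 (+); new bracket [-0.5625, -0.5]
m = -0.53125, g(m) = -0.0615 (−); new bracket [-0.5625, -0.53125]
m = -0.546875, g(m) = 0.0334 (+); new bracket [-0.546875, -0.53125]

[-0.546875, -0.53125]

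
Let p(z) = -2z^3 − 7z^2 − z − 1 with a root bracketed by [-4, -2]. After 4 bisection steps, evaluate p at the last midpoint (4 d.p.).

z = -3 gives p = -7, negative; keep [-4, -3]
z = -3.5 gives p = 2.5, positive; keep [-3.5, -3]
z = -3.25 gives p = -3.03125, negative; keep [-3.5, -3.25]
z = -3.375 gives p = -0.4727, negative; keep [-3.5, -3.375]

-0.4727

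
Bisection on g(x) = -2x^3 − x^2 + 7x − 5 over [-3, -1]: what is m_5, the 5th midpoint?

-2.4375

g(-2) = -7 < 0, so the root lies in [-3, -2]
g(-2.5) = 2.5 > 0, so the root lies in [-2.5, -2]
g(-2.25) = -3.03125 < 0, so the root lies in [-2.5, -2.25]
g(-2.375) = -0.4727 < 0, so the root lies in [-2.5, -2.375]
g(-2.4375) = 0.9604 > 0, so the root lies in [-2.4375, -2.375]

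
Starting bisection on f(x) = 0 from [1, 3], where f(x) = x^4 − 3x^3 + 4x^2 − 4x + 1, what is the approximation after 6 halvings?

m = 2, f(m) = 1 (+); new bracket [1, 2]
m = 1.5, f(m) = -1.0625 (−); new bracket [1.5, 2]
m = 1.75, f(m) = -0.449219 (−); new bracket [1.75, 2]
m = 1.875, f(m) = 0.1467 (+); new bracket [1.75, 1.875]
m = 1.8125, f(m) = -0.1802 (−); new bracket [1.8125, 1.875]
m = 1.84375, f(m) = -0.0243 (−); new bracket [1.84375, 1.875]

1.84375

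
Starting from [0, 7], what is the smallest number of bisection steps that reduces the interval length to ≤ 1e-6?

Width after n steps is 7/2^n. Need 2^n ≥ 7/1e-6 = 7000000.
2^22 = 4194304 < 7000000 ≤ 2^23 = 8388608, so n = 23.

23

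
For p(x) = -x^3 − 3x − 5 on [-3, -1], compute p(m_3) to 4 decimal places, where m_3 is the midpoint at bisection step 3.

x = -2 gives p = 9, positive; keep [-2, -1]
x = -1.5 gives p = 2.875, positive; keep [-1.5, -1]
x = -1.25 gives p = 0.703125, positive; keep [-1.25, -1]

0.7031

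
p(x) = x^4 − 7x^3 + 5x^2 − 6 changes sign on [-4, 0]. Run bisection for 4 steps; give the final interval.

p(-2) = 86 > 0, so the root lies in [-2, 0]
p(-1) = 7 > 0, so the root lies in [-1, 0]
p(-0.5) = -3.8125 < 0, so the root lies in [-1, -0.5]
p(-0.75) = 0.082 > 0, so the root lies in [-0.75, -0.5]

[-0.75, -0.5]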